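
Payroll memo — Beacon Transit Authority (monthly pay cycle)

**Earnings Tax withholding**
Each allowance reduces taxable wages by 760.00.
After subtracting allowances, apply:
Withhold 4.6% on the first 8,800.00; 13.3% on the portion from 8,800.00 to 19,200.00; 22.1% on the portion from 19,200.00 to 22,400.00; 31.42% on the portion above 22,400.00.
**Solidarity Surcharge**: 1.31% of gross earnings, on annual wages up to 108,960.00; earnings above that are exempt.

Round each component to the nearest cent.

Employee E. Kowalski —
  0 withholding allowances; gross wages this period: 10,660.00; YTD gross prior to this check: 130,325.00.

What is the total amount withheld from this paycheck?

Earnings Tax: taxable = 10,660.00
  404.80 + 13.3% × (10,660.00 − 8,800.00) = 404.80 + 13.3% × 1,860.00 = 652.18
Solidarity Surcharge: YTD 130,325.00 ≥ cap 108,960.00 → 0.00
Total: 652.18 + 0.00 = 652.18

652.18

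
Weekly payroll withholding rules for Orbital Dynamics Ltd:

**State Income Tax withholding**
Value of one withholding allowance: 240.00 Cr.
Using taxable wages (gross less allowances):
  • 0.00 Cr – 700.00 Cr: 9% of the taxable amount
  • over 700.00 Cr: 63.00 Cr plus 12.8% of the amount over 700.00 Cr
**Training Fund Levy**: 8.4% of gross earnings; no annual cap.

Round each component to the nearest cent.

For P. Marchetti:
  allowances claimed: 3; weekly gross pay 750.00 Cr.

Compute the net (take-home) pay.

State Income Tax: taxable = 750.00 Cr − 3×240.00 Cr = 30.00 Cr
  9% × 30.00 Cr = 2.70 Cr
Training Fund Levy: 8.4% × 750.00 Cr = 63.00 Cr
Total withheld: 2.70 Cr + 63.00 Cr = 65.70 Cr
Net pay: 750.00 Cr − 65.70 Cr = 684.30 Cr

684.30 Cr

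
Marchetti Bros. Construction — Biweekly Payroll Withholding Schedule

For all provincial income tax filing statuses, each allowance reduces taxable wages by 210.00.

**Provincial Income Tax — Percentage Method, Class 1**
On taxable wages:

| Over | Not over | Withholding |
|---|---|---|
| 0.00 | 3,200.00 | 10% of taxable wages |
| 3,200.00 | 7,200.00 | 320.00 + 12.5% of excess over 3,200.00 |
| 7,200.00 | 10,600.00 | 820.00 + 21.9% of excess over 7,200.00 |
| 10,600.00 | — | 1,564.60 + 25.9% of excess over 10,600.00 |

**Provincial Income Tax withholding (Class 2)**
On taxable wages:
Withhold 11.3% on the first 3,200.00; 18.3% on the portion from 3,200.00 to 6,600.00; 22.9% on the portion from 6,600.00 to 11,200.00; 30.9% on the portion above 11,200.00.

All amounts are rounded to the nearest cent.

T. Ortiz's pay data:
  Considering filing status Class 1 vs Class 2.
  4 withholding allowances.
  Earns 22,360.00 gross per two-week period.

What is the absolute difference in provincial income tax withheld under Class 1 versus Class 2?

Provincial Income Tax (Class 1): taxable = 22,360.00 − 4×210.00 = 21,520.00
  1,564.60 + 25.9% × (21,520.00 − 10,600.00) = 1,564.60 + 25.9% × 10,920.00 = 4,392.88
Provincial Income Tax (Class 2): taxable = 22,360.00 − 4×210.00 = 21,520.00
  2,037.20 + 30.9% × (21,520.00 − 11,200.00) = 2,037.20 + 30.9% × 10,320.00 = 5,226.08
Difference: |4,392.88 − 5,226.08| = 833.20 (higher under Class 2)

833.20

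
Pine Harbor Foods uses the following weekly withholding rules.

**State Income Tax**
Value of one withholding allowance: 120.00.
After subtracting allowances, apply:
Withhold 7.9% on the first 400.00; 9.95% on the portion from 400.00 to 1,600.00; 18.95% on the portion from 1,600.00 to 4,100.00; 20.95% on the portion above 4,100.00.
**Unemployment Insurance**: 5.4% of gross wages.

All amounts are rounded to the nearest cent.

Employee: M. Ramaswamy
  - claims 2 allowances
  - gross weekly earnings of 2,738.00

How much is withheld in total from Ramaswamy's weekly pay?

State Income Tax: taxable = 2,738.00 − 2×120.00 = 2,498.00
  151.00 + 18.95% × (2,498.00 − 1,600.00) = 151.00 + 18.95% × 898.00 = 321.17
Unemployment Insurance: 5.4% × 2,738.00 = 147.85
Total: 321.17 + 147.85 = 469.02

469.02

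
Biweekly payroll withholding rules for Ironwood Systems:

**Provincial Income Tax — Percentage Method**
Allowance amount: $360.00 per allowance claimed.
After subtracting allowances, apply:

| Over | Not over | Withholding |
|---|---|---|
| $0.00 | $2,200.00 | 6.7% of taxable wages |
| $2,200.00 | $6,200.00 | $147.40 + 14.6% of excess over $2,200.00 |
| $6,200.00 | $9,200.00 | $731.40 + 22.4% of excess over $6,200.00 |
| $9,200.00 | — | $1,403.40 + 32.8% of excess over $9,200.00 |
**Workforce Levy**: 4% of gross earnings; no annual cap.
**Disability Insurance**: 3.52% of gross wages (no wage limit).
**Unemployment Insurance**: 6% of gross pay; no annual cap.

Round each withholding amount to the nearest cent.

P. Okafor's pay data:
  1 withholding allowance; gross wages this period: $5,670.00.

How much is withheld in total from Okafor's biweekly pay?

Provincial Income Tax: taxable = $5,670.00 − 1×$360.00 = $5,310.00
  $147.40 + 14.6% × ($5,310.00 − $2,200.00) = $147.40 + 14.6% × $3,110.00 = $601.46
Workforce Levy: 4% × $5,670.00 = $226.80
Disability Insurance: 3.52% × $5,670.00 = $199.58
Unemployment Insurance: 6% × $5,670.00 = $340.20
Total: $601.46 + $226.80 + $199.58 + $340.20 = $1,368.04

$1,368.04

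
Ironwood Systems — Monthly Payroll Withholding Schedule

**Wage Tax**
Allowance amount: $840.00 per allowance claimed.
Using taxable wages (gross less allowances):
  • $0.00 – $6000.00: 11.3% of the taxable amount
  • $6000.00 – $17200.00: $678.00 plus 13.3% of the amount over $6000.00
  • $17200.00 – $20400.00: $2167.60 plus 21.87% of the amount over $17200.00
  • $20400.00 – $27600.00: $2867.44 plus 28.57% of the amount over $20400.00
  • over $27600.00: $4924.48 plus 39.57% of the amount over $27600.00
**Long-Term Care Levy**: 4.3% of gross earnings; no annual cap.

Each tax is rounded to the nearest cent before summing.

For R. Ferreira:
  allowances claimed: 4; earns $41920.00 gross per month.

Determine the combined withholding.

$11063.91

Wage Tax: taxable = $41920.00 − 4×$840.00 = $38560.00
  $4924.48 + 39.57% × ($38560.00 − $27600.00) = $4924.48 + 39.57% × $10960.00 = $9261.35
Long-Term Care Levy: 4.3% × $41920.00 = $1802.56
Total: $9261.35 + $1802.56 = $11063.91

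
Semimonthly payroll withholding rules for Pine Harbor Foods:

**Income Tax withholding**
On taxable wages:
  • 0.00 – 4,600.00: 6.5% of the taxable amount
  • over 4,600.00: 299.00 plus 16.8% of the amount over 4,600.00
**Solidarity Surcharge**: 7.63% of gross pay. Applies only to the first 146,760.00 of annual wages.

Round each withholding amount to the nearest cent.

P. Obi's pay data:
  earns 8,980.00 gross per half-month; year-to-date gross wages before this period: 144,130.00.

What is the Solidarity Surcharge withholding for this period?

Solidarity Surcharge: cap 146,760.00 − YTD 144,130.00 = 2,630.00 subject; 7.63% × 2,630.00 = 200.67

200.67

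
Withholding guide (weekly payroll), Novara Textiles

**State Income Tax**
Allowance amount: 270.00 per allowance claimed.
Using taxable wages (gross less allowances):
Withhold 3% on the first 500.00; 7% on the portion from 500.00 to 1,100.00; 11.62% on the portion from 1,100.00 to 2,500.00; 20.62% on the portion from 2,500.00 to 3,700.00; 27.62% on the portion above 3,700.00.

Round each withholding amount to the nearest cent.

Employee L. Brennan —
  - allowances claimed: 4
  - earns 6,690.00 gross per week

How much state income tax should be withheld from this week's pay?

State Income Tax: taxable = 6,690.00 − 4×270.00 = 5,610.00
  467.12 + 27.62% × (5,610.00 − 3,700.00) = 467.12 + 27.62% × 1,910.00 = 994.66

994.66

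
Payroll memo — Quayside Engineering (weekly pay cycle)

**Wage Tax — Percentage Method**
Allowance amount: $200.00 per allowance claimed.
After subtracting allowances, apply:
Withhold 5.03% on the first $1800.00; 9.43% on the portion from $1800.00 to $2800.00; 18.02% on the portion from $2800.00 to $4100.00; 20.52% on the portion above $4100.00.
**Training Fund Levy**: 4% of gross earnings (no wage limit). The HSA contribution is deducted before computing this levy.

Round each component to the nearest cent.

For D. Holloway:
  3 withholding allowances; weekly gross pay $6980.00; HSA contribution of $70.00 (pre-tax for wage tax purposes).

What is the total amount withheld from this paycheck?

Wage Tax: taxable = $6980.00 − $70.00 − 3×$200.00 = $6310.00
  $419.10 + 20.52% × ($6310.00 − $4100.00) = $419.10 + 20.52% × $2210.00 = $872.59
Training Fund Levy: 4% × $6910.00 = $276.40
Total: $872.59 + $276.40 = $1148.99

$1148.99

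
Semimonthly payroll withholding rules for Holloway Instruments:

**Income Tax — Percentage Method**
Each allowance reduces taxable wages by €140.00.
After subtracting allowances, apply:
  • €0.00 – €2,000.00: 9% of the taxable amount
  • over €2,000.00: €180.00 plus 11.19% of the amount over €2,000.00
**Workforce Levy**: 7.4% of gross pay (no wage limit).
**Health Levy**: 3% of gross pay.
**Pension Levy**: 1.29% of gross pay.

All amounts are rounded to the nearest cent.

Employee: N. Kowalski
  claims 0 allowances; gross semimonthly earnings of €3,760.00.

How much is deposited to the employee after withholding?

Income Tax: taxable = €3,760.00
  €180.00 + 11.19% × (€3,760.00 − €2,000.00) = €180.00 + 11.19% × €1,760.00 = €376.94
Workforce Levy: 7.4% × €3,760.00 = €278.24
Health Levy: 3% × €3,760.00 = €112.80
Pension Levy: 1.29% × €3,760.00 = €48.50
Total withheld: €376.94 + €278.24 + €112.80 + €48.50 = €816.48
Net pay: €3,760.00 − €816.48 = €2,943.52

€2,943.52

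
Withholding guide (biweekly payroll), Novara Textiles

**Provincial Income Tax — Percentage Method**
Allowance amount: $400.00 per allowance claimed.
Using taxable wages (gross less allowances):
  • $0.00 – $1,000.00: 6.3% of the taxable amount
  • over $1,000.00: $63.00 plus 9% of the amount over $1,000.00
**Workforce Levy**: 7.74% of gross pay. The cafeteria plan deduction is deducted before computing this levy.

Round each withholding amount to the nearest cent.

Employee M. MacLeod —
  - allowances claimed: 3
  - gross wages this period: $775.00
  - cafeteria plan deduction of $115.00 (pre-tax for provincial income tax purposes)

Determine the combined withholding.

Provincial Income Tax: taxable = $775.00 − $115.00 − 3×$400.00 = $-540.00
  Taxable ≤ 0 → $0.00
Workforce Levy: 7.74% × $660.00 = $51.08
Total: $0.00 + $51.08 = $51.08

$51.08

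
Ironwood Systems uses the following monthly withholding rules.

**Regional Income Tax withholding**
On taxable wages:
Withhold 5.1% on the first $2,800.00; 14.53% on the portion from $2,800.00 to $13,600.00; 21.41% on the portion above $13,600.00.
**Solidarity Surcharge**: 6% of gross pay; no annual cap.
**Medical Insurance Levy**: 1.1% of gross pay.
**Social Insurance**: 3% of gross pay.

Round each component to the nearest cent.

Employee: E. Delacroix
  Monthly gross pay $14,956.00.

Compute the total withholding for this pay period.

$3,512.92

Regional Income Tax: taxable = $14,956.00
  $1,712.04 + 21.41% × ($14,956.00 − $13,600.00) = $1,712.04 + 21.41% × $1,356.00 = $2,002.36
Solidarity Surcharge: 6% × $14,956.00 = $897.36
Medical Insurance Levy: 1.1% × $14,956.00 = $164.52
Social Insurance: 3% × $14,956.00 = $448.68
Total: $2,002.36 + $897.36 + $164.52 + $448.68 = $3,512.92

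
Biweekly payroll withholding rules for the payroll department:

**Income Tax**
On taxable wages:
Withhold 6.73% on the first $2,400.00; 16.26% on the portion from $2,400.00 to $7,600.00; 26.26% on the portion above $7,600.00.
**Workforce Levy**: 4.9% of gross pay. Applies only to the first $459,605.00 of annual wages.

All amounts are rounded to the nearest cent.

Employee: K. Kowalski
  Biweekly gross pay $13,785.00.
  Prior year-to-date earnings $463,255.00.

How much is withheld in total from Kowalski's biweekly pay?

$2,631.22

Income Tax: taxable = $13,785.00
  $1,007.04 + 26.26% × ($13,785.00 − $7,600.00) = $1,007.04 + 26.26% × $6,185.00 = $2,631.22
Workforce Levy: YTD $463,255.00 ≥ cap $459,605.00 → $0.00
Total: $2,631.22 + $0.00 = $2,631.22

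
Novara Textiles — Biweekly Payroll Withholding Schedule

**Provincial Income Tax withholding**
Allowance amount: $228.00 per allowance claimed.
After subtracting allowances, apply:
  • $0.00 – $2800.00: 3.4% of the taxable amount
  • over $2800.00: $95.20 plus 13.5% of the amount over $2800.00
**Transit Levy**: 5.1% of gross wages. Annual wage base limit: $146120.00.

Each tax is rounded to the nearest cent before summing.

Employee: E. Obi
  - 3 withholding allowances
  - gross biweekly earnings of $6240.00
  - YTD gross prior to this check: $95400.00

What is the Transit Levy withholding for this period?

Transit Levy: 5.1% × $6240.00 = $318.24

$318.24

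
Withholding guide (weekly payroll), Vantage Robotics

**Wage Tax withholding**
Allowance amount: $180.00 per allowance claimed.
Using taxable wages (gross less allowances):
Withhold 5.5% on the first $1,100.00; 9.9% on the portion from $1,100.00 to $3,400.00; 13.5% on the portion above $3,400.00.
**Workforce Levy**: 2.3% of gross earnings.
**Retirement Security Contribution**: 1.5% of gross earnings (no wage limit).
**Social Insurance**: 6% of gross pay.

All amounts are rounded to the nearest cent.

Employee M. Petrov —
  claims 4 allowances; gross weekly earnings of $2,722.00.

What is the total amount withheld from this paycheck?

$416.56

Wage Tax: taxable = $2,722.00 − 4×$180.00 = $2,002.00
  $60.50 + 9.9% × ($2,002.00 − $1,100.00) = $60.50 + 9.9% × $902.00 = $149.80
Workforce Levy: 2.3% × $2,722.00 = $62.61
Retirement Security Contribution: 1.5% × $2,722.00 = $40.83
Social Insurance: 6% × $2,722.00 = $163.32
Total: $149.80 + $62.61 + $40.83 + $163.32 = $416.56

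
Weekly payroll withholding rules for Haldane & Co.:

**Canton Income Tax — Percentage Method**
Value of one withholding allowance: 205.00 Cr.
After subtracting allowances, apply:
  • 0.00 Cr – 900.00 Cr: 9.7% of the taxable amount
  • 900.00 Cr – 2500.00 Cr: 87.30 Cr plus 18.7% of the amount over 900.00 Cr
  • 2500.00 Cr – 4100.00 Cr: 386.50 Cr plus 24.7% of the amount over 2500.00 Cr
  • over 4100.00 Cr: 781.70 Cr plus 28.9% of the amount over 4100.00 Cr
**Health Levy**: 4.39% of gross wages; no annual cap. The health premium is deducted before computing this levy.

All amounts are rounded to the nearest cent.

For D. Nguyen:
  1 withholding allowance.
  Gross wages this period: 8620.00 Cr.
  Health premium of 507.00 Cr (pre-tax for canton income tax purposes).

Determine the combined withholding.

Canton Income Tax: taxable = 8620.00 Cr − 507.00 Cr − 1×205.00 Cr = 7908.00 Cr
  781.70 Cr + 28.9% × (7908.00 Cr − 4100.00 Cr) = 781.70 Cr + 28.9% × 3808.00 Cr = 1882.21 Cr
Health Levy: 4.39% × 8113.00 Cr = 356.16 Cr
Total: 1882.21 Cr + 356.16 Cr = 2238.37 Cr

2238.37 Cr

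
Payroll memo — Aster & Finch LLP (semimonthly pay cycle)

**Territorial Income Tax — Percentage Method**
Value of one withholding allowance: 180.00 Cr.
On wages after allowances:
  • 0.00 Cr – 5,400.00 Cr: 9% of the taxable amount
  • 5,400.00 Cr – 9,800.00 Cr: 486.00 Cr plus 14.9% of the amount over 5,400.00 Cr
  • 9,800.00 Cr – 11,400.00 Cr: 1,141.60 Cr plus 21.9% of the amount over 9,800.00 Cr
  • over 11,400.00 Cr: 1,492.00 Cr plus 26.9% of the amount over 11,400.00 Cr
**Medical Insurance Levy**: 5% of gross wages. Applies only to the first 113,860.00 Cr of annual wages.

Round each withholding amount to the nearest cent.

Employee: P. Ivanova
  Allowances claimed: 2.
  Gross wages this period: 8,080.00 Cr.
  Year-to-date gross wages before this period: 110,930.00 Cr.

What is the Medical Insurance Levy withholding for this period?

Medical Insurance Levy: cap 113,860.00 Cr − YTD 110,930.00 Cr = 2,930.00 Cr subject; 5% × 2,930.00 Cr = 146.50 Cr

146.50 Cr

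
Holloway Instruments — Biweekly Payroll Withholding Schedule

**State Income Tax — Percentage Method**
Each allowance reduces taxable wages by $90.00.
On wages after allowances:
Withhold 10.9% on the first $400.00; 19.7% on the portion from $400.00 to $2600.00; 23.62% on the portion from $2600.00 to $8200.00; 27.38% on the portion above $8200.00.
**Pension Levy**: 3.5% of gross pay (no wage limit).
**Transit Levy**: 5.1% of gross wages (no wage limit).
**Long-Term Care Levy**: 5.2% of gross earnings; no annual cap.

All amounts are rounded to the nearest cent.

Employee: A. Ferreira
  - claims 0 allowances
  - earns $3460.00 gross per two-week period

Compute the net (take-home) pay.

$2302.39

State Income Tax: taxable = $3460.00
  $477.00 + 23.62% × ($3460.00 − $2600.00) = $477.00 + 23.62% × $860.00 = $680.13
Pension Levy: 3.5% × $3460.00 = $121.10
Transit Levy: 5.1% × $3460.00 = $176.46
Long-Term Care Levy: 5.2% × $3460.00 = $179.92
Total withheld: $680.13 + $121.10 + $176.46 + $179.92 = $1157.61
Net pay: $3460.00 − $1157.61 = $2302.39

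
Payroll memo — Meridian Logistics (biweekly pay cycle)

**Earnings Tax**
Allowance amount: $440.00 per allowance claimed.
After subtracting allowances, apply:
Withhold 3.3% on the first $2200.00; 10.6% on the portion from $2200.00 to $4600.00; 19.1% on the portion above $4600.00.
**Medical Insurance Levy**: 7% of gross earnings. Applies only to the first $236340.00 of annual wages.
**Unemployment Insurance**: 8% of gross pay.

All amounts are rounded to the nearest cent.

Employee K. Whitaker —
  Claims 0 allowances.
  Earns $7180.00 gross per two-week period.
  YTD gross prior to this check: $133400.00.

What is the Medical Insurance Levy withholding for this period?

$502.60

Medical Insurance Levy: 7% × $7180.00 = $502.60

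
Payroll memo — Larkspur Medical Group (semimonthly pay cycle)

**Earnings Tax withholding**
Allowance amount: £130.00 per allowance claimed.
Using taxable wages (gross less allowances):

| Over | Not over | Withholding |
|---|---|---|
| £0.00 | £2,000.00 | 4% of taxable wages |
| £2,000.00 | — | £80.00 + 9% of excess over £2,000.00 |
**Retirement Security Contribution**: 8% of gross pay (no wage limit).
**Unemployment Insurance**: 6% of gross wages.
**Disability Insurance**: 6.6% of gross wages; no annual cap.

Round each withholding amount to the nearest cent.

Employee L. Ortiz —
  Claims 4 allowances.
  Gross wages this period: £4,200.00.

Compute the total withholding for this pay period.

£1,096.40

Earnings Tax: taxable = £4,200.00 − 4×£130.00 = £3,680.00
  £80.00 + 9% × (£3,680.00 − £2,000.00) = £80.00 + 9% × £1,680.00 = £231.20
Retirement Security Contribution: 8% × £4,200.00 = £336.00
Unemployment Insurance: 6% × £4,200.00 = £252.00
Disability Insurance: 6.6% × £4,200.00 = £277.20
Total: £231.20 + £336.00 + £252.00 + £277.20 = £1,096.40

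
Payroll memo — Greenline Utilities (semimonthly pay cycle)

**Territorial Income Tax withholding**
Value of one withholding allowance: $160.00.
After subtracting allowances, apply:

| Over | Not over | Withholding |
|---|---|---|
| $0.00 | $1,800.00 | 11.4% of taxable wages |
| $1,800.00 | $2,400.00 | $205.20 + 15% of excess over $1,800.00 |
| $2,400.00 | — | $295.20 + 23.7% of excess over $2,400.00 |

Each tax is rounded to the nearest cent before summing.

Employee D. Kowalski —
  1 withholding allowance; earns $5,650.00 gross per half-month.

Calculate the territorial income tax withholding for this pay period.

Territorial Income Tax: taxable = $5,650.00 − 1×$160.00 = $5,490.00
  $295.20 + 23.7% × ($5,490.00 − $2,400.00) = $295.20 + 23.7% × $3,090.00 = $1,027.53

$1,027.53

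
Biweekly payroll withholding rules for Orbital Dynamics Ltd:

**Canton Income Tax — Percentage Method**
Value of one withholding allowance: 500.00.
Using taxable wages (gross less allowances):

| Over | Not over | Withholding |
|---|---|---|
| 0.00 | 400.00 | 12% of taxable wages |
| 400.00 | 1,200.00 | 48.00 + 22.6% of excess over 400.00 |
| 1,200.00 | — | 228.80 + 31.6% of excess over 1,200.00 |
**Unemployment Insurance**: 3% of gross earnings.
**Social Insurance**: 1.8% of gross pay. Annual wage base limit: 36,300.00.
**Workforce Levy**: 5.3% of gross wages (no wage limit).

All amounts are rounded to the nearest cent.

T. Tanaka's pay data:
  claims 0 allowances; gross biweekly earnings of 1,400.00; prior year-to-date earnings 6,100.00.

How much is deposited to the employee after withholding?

Canton Income Tax: taxable = 1,400.00
  228.80 + 31.6% × (1,400.00 − 1,200.00) = 228.80 + 31.6% × 200.00 = 292.00
Unemployment Insurance: 3% × 1,400.00 = 42.00
Social Insurance: 1.8% × 1,400.00 = 25.20
Workforce Levy: 5.3% × 1,400.00 = 74.20
Total withheld: 292.00 + 42.00 + 25.20 + 74.20 = 433.40
Net pay: 1,400.00 − 433.40 = 966.60

966.60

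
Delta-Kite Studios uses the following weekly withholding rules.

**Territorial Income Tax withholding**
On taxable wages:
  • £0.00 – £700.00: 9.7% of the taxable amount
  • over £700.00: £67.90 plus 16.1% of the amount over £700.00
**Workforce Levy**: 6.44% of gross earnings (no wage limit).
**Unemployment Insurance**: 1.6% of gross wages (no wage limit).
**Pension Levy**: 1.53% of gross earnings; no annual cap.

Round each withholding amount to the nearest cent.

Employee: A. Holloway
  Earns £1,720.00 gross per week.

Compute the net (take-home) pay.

£1,323.27

Territorial Income Tax: taxable = £1,720.00
  £67.90 + 16.1% × (£1,720.00 − £700.00) = £67.90 + 16.1% × £1,020.00 = £232.12
Workforce Levy: 6.44% × £1,720.00 = £110.77
Unemployment Insurance: 1.6% × £1,720.00 = £27.52
Pension Levy: 1.53% × £1,720.00 = £26.32
Total withheld: £232.12 + £110.77 + £27.52 + £26.32 = £396.73
Net pay: £1,720.00 − £396.73 = £1,323.27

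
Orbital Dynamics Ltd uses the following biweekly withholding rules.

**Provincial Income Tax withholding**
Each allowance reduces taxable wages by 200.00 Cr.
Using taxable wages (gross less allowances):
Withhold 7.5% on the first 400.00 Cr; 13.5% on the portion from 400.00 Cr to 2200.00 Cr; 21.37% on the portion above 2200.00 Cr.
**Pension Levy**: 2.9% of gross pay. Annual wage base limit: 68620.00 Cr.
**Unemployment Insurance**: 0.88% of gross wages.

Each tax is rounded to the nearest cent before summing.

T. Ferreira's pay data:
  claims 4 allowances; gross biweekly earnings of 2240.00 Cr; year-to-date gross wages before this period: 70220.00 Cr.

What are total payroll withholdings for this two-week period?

Provincial Income Tax: taxable = 2240.00 Cr − 4×200.00 Cr = 1440.00 Cr
  30.00 Cr + 13.5% × (1440.00 Cr − 400.00 Cr) = 30.00 Cr + 13.5% × 1040.00 Cr = 170.40 Cr
Pension Levy: YTD 70220.00 Cr ≥ cap 68620.00 Cr → 0.00 Cr
Unemployment Insurance: 0.88% × 2240.00 Cr = 19.71 Cr
Total: 170.40 Cr + 0.00 Cr + 19.71 Cr = 190.11 Cr

190.11 Cr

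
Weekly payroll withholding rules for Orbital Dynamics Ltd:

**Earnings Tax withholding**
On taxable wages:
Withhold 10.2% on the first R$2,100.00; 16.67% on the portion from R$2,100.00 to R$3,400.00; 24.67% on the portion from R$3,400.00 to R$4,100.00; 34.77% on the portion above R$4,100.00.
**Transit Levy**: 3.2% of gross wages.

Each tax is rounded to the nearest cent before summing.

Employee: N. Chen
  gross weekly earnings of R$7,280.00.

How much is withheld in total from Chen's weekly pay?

Earnings Tax: taxable = R$7,280.00
  R$603.60 + 34.77% × (R$7,280.00 − R$4,100.00) = R$603.60 + 34.77% × R$3,180.00 = R$1,709.29
Transit Levy: 3.2% × R$7,280.00 = R$232.96
Total: R$1,709.29 + R$232.96 = R$1,942.25

R$1,942.25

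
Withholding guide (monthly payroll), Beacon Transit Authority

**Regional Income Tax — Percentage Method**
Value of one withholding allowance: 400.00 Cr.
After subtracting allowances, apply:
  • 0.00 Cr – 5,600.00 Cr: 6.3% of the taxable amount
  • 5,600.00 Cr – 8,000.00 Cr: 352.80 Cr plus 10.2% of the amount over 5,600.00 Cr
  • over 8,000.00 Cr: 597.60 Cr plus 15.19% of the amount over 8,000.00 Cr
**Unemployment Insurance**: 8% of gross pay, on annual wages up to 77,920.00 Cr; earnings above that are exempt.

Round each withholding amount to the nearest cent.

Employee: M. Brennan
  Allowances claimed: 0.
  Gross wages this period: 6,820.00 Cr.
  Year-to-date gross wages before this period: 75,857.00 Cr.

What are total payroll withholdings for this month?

Regional Income Tax: taxable = 6,820.00 Cr
  352.80 Cr + 10.2% × (6,820.00 Cr − 5,600.00 Cr) = 352.80 Cr + 10.2% × 1,220.00 Cr = 477.24 Cr
Unemployment Insurance: cap 77,920.00 Cr − YTD 75,857.00 Cr = 2,063.00 Cr subject; 8% × 2,063.00 Cr = 165.04 Cr
Total: 477.24 Cr + 165.04 Cr = 642.28 Cr

642.28 Cr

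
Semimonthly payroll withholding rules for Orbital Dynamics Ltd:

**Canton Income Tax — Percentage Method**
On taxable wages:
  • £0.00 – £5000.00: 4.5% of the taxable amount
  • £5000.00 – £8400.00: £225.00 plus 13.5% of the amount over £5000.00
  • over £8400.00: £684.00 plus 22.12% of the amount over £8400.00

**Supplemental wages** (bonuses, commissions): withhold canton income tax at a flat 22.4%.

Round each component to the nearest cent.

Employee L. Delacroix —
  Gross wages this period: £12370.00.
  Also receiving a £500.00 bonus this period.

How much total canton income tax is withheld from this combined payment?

£1674.16

Canton Income Tax: taxable = £12370.00
  £684.00 + 22.12% × (£12370.00 − £8400.00) = £684.00 + 22.12% × £3970.00 = £1562.16
Supplemental (22.4% flat on bonus): 22.4% × £500.00 = £112.00
Total canton income tax: £1562.16 + £112.00 = £1674.16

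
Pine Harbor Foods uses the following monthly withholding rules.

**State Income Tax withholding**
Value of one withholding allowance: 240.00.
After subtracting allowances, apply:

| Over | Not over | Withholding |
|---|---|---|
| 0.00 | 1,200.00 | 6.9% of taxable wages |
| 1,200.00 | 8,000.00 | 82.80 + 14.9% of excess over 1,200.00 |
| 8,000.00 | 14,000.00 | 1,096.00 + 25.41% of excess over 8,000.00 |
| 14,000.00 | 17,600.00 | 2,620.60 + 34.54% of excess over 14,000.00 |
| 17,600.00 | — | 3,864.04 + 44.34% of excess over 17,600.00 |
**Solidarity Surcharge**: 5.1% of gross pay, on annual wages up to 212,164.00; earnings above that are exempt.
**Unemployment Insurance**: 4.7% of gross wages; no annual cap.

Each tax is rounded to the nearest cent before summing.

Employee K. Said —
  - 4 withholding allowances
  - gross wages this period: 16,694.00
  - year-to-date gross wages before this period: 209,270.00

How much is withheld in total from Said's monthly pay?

State Income Tax: taxable = 16,694.00 − 4×240.00 = 15,734.00
  2,620.60 + 34.54% × (15,734.00 − 14,000.00) = 2,620.60 + 34.54% × 1,734.00 = 3,219.52
Solidarity Surcharge: cap 212,164.00 − YTD 209,270.00 = 2,894.00 subject; 5.1% × 2,894.00 = 147.59
Unemployment Insurance: 4.7% × 16,694.00 = 784.62
Total: 3,219.52 + 147.59 + 784.62 = 4,151.73

4,151.73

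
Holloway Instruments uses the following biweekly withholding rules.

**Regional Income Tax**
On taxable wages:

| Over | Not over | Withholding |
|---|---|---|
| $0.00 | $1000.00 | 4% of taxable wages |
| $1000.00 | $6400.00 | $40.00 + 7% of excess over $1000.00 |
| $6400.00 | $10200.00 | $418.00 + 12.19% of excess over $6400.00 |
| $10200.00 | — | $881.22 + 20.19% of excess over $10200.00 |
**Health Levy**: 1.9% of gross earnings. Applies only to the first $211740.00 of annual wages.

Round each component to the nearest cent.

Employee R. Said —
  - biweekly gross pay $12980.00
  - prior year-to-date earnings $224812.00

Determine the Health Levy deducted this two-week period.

Health Levy: YTD $224812.00 ≥ cap $211740.00 → $0.00

$0.00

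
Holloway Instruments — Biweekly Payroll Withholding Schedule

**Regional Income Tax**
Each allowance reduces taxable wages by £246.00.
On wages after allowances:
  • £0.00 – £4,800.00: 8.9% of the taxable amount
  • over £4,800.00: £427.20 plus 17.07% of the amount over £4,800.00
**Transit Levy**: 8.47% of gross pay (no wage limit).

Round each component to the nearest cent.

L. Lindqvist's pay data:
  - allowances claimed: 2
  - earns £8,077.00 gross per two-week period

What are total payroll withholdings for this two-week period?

£1,586.72

Regional Income Tax: taxable = £8,077.00 − 2×£246.00 = £7,585.00
  £427.20 + 17.07% × (£7,585.00 − £4,800.00) = £427.20 + 17.07% × £2,785.00 = £902.60
Transit Levy: 8.47% × £8,077.00 = £684.12
Total: £902.60 + £684.12 = £1,586.72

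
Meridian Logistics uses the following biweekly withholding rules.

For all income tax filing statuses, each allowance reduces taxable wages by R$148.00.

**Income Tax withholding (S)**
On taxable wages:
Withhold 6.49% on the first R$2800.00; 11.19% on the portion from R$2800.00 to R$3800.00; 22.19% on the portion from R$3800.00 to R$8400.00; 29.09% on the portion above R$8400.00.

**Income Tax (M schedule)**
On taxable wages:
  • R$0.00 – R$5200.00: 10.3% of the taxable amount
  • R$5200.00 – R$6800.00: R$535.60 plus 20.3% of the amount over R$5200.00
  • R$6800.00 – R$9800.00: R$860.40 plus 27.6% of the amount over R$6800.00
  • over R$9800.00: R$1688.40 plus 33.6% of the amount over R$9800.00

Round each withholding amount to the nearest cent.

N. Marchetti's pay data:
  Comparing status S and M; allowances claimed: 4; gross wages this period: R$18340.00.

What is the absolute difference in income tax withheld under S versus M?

Income Tax (S): taxable = R$18340.00 − 4×R$148.00 = R$17748.00
  R$1314.36 + 29.09% × (R$17748.00 − R$8400.00) = R$1314.36 + 29.09% × R$9348.00 = R$4033.69
Income Tax (M): taxable = R$18340.00 − 4×R$148.00 = R$17748.00
  R$1688.40 + 33.6% × (R$17748.00 − R$9800.00) = R$1688.40 + 33.6% × R$7948.00 = R$4358.93
Difference: |R$4033.69 − R$4358.93| = R$325.24 (higher under M)

R$325.24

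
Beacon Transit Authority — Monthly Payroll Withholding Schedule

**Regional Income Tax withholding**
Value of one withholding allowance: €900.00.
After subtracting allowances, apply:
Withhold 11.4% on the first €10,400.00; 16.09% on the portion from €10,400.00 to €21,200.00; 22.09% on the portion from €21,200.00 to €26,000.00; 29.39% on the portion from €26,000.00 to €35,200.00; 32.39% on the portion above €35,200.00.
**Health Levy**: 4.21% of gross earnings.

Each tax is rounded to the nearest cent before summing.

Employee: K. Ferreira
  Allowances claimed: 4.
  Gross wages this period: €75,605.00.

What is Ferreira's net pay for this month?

€53,813.37

Regional Income Tax: taxable = €75,605.00 − 4×€900.00 = €72,005.00
  €6,687.52 + 32.39% × (€72,005.00 − €35,200.00) = €6,687.52 + 32.39% × €36,805.00 = €18,608.66
Health Levy: 4.21% × €75,605.00 = €3,182.97
Total withheld: €18,608.66 + €3,182.97 = €21,791.63
Net pay: €75,605.00 − €21,791.63 = €53,813.37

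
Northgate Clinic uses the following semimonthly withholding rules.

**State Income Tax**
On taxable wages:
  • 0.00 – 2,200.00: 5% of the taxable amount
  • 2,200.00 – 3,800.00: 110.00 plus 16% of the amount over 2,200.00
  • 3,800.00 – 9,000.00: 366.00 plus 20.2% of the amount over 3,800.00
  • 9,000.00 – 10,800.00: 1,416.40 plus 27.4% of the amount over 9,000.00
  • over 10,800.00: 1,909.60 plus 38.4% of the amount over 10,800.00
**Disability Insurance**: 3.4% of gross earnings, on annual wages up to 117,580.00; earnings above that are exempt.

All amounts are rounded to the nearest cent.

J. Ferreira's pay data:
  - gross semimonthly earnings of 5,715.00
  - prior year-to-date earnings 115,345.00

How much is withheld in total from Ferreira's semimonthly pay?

State Income Tax: taxable = 5,715.00
  366.00 + 20.2% × (5,715.00 − 3,800.00) = 366.00 + 20.2% × 1,915.00 = 752.83
Disability Insurance: cap 117,580.00 − YTD 115,345.00 = 2,235.00 subject; 3.4% × 2,235.00 = 75.99
Total: 752.83 + 75.99 = 828.82

828.82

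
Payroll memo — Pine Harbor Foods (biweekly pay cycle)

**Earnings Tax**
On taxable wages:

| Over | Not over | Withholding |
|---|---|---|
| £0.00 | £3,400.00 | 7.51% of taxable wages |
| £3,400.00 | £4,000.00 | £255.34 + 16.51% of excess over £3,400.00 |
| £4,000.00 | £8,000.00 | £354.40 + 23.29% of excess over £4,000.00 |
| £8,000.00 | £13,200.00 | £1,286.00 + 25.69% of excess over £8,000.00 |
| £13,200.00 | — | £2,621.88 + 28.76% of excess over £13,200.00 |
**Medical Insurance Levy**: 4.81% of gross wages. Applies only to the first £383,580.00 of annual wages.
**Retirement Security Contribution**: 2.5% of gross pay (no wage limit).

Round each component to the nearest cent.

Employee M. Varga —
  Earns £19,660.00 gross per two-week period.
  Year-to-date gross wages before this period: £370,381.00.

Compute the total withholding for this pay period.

Earnings Tax: taxable = £19,660.00
  £2,621.88 + 28.76% × (£19,660.00 − £13,200.00) = £2,621.88 + 28.76% × £6,460.00 = £4,479.78
Medical Insurance Levy: cap £383,580.00 − YTD £370,381.00 = £13,199.00 subject; 4.81% × £13,199.00 = £634.87
Retirement Security Contribution: 2.5% × £19,660.00 = £491.50
Total: £4,479.78 + £634.87 + £491.50 = £5,606.15

£5,606.15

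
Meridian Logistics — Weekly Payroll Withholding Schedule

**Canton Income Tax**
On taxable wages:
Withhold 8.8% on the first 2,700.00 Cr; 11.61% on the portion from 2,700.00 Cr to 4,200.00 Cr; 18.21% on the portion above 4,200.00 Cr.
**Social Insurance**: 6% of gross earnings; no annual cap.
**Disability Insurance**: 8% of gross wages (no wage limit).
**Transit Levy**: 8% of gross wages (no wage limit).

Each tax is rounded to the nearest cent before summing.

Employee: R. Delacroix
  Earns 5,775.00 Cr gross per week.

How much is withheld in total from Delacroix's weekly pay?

Canton Income Tax: taxable = 5,775.00 Cr
  411.75 Cr + 18.21% × (5,775.00 Cr − 4,200.00 Cr) = 411.75 Cr + 18.21% × 1,575.00 Cr = 698.56 Cr
Social Insurance: 6% × 5,775.00 Cr = 346.50 Cr
Disability Insurance: 8% × 5,775.00 Cr = 462.00 Cr
Transit Levy: 8% × 5,775.00 Cr = 462.00 Cr
Total: 698.56 Cr + 346.50 Cr + 462.00 Cr + 462.00 Cr = 1,969.06 Cr

1,969.06 Cr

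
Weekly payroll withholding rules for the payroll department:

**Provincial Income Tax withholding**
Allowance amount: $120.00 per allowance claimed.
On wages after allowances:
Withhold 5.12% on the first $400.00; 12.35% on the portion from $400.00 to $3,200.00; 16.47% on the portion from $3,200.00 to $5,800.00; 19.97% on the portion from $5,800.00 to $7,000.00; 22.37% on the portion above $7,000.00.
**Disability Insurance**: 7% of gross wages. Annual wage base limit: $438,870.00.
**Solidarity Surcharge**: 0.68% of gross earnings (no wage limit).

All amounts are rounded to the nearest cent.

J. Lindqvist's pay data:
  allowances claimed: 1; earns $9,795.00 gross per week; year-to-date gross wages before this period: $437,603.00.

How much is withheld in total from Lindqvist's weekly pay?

Provincial Income Tax: taxable = $9,795.00 − 1×$120.00 = $9,675.00
  $1,034.14 + 22.37% × ($9,675.00 − $7,000.00) = $1,034.14 + 22.37% × $2,675.00 = $1,632.54
Disability Insurance: cap $438,870.00 − YTD $437,603.00 = $1,267.00 subject; 7% × $1,267.00 = $88.69
Solidarity Surcharge: 0.68% × $9,795.00 = $66.61
Total: $1,632.54 + $88.69 + $66.61 = $1,787.84

$1,787.84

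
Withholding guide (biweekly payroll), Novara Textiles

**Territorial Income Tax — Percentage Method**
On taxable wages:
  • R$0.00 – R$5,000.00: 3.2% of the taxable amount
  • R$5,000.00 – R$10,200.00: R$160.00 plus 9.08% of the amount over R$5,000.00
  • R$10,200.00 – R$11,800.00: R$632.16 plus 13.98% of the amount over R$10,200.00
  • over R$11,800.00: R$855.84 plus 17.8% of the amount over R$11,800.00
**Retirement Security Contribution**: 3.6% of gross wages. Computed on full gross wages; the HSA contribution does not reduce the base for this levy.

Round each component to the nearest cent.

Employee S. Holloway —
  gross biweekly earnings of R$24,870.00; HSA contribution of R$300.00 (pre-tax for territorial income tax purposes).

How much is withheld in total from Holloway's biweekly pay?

R$4,024.22

Territorial Income Tax: taxable = R$24,870.00 − R$300.00 = R$24,570.00
  R$855.84 + 17.8% × (R$24,570.00 − R$11,800.00) = R$855.84 + 17.8% × R$12,770.00 = R$3,128.90
Retirement Security Contribution: 3.6% × R$24,870.00 = R$895.32
Total: R$3,128.90 + R$895.32 = R$4,024.22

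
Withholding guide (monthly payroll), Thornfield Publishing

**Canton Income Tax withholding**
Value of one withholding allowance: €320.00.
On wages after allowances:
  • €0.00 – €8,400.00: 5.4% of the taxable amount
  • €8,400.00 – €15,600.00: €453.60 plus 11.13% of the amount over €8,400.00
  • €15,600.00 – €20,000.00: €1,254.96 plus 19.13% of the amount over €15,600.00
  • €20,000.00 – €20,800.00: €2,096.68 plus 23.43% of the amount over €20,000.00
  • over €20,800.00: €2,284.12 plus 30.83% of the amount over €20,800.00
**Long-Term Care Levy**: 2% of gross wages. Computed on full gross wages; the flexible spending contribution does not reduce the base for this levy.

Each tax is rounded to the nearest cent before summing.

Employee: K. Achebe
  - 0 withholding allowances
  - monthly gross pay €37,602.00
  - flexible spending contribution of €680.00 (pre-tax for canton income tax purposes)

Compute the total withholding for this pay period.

€8,006.57

Canton Income Tax: taxable = €37,602.00 − €680.00 = €36,922.00
  €2,284.12 + 30.83% × (€36,922.00 − €20,800.00) = €2,284.12 + 30.83% × €16,122.00 = €7,254.53
Long-Term Care Levy: 2% × €37,602.00 = €752.04
Total: €7,254.53 + €752.04 = €8,006.57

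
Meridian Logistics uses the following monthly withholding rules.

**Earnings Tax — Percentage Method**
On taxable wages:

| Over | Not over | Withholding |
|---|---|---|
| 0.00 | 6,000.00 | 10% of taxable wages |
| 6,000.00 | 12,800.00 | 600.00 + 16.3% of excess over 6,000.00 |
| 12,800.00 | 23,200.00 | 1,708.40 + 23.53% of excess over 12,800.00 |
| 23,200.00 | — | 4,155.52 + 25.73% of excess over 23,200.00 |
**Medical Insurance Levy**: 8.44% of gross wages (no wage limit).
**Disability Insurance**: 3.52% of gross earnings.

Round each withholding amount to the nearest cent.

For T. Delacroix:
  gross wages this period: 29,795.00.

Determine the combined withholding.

9,415.89

Earnings Tax: taxable = 29,795.00
  4,155.52 + 25.73% × (29,795.00 − 23,200.00) = 4,155.52 + 25.73% × 6,595.00 = 5,852.41
Medical Insurance Levy: 8.44% × 29,795.00 = 2,514.70
Disability Insurance: 3.52% × 29,795.00 = 1,048.78
Total: 5,852.41 + 2,514.70 + 1,048.78 = 9,415.89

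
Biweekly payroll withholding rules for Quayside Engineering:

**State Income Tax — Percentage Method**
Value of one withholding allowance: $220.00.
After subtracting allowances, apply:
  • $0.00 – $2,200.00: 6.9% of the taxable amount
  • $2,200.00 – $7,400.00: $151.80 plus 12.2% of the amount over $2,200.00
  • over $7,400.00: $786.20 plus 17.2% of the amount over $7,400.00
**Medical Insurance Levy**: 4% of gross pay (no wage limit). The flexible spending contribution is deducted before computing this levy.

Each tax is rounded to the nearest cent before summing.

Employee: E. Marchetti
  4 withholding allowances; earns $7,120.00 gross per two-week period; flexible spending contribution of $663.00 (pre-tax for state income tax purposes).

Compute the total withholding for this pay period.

$822.07

State Income Tax: taxable = $7,120.00 − $663.00 − 4×$220.00 = $5,577.00
  $151.80 + 12.2% × ($5,577.00 − $2,200.00) = $151.80 + 12.2% × $3,377.00 = $563.79
Medical Insurance Levy: 4% × $6,457.00 = $258.28
Total: $563.79 + $258.28 = $822.07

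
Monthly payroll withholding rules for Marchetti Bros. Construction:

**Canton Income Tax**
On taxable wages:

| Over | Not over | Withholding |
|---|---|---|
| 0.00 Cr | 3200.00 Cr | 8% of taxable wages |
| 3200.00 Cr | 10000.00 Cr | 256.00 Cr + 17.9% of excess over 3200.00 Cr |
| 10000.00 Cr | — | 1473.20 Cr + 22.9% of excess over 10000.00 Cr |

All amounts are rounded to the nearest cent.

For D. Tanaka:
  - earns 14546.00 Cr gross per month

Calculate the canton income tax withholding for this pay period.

Canton Income Tax: taxable = 14546.00 Cr
  1473.20 Cr + 22.9% × (14546.00 Cr − 10000.00 Cr) = 1473.20 Cr + 22.9% × 4546.00 Cr = 2514.23 Cr

2514.23 Cr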